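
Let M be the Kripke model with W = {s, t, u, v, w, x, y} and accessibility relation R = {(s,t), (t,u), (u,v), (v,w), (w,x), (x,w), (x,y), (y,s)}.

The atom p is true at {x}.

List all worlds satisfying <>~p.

{s, t, u, v, x, y}

s: successors {t}; ~p there: t:T. ✓
t: successors {u}; ~p there: u:T. ✓
u: successors {v}; ~p there: v:T. ✓
v: successors {w}; ~p there: w:T. ✓
w: successors {x}; ~p there: x:F. ✗
x: successors {w, y}; ~p there: w:T, y:T. ✓
y: successors {s}; ~p there: s:T. ✓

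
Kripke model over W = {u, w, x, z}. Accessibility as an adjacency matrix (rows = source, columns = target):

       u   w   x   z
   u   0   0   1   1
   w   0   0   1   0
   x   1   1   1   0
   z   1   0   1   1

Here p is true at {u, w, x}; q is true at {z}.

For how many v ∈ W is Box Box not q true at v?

1

u: successors {x, z}; Box not q there: x:T, z:F. ✗
w: successors {x}; Box not q there: x:T. ✓
x: successors {u, w, x}; Box not q there: u:F, w:T, x:T. ✗
z: successors {u, x, z}; Box not q there: u:F, x:T, z:F. ✗
Satisfying worlds: {w}.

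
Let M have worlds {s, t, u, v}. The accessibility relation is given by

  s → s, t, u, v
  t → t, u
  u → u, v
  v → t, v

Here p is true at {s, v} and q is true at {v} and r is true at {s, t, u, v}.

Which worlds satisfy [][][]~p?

∅

s: successors {s, t, u, v}; [][]~p there: s:F, t:F, u:F, v:F. ✗
t: successors {t, u}; [][]~p there: t:F, u:F. ✗
u: successors {u, v}; [][]~p there: u:F, v:F. ✗
v: successors {t, v}; [][]~p there: t:F, v:F. ✗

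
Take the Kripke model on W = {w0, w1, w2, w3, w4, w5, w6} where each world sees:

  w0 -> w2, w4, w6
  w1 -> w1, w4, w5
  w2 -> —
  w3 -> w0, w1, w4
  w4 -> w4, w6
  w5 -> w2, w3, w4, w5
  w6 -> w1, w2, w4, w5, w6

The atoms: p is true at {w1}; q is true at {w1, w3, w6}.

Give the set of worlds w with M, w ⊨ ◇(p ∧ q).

w0: successors {w2, w4, w6}; p ∧ q there: w2:F, w4:F, w6:F. ✗
w1: successors {w1, w4, w5}; p ∧ q there: w1:T, w4:F, w5:F. ✓
w2: no successors, so ◇(p ∧ q) fails. ✗
w3: successors {w0, w1, w4}; p ∧ q there: w0:F, w1:T, w4:F. ✓
w4: successors {w4, w6}; p ∧ q there: w4:F, w6:F. ✗
w5: successors {w2, w3, w4, w5}; p ∧ q there: w2:F, w3:F, w4:F, w5:F. ✗
w6: successors {w1, w2, w4, w5, w6}; p ∧ q there: w1:T, w2:F, w4:F, w5:F, w6:F. ✓

{w1, w3, w6}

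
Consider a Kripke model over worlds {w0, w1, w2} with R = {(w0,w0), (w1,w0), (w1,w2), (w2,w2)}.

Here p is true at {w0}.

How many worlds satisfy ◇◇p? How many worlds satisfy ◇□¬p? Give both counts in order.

For ◇◇p:
w0: successors {w0}; ◇p there: w0:T. ✓
w1: successors {w0, w2}; ◇p there: w0:T, w2:F. ✓
w2: successors {w2}; ◇p there: w2:F. ✗
— 2 worlds.
For ◇□¬p:
w0: successors {w0}; □¬p there: w0:F. ✗
w1: successors {w0, w2}; □¬p there: w0:F, w2:T. ✓
w2: successors {w2}; □¬p there: w2:T. ✓
— 2 worlds.

2 and 2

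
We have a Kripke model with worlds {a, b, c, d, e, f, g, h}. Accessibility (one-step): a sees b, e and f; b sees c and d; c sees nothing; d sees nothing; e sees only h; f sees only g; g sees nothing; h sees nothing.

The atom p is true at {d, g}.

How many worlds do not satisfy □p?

a: successors {b, e, f}; p there: b:F, e:F, f:F. ✗
b: successors {c, d}; p there: c:F, d:T. ✗
c: no successors, so □p holds vacuously. ✓
d: no successors, so □p holds vacuously. ✓
e: successors {h}; p there: h:F. ✗
f: successors {g}; p there: g:T. ✓
g: no successors, so □p holds vacuously. ✓
h: no successors, so □p holds vacuously. ✓
Satisfying worlds: {c, d, f, g, h}.
So □p fails at the other 3 worlds.

3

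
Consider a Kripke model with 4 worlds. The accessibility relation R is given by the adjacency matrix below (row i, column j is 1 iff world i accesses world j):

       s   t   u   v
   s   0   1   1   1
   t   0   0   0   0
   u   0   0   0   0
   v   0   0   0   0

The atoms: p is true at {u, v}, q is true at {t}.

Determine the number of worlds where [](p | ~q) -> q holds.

2

s: [](p | ~q) is F, q is F. ✓
t: [](p | ~q) is T, q is T. ✓
u: [](p | ~q) is T, q is F. ✗
v: [](p | ~q) is T, q is F. ✗
Satisfying worlds: {s, t}.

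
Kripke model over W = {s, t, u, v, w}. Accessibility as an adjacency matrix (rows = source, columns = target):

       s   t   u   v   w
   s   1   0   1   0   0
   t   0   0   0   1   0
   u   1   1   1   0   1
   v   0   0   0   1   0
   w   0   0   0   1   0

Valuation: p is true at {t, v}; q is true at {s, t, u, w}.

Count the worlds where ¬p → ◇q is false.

1

s: ¬p is T, ◇q is T. ✓
t: ¬p is F, ◇q is F. ✓
u: ¬p is T, ◇q is T. ✓
v: ¬p is F, ◇q is F. ✓
w: ¬p is T, ◇q is F. ✗
Satisfying worlds: {s, t, u, v}.
So ¬p → ◇q fails at the other 1 world.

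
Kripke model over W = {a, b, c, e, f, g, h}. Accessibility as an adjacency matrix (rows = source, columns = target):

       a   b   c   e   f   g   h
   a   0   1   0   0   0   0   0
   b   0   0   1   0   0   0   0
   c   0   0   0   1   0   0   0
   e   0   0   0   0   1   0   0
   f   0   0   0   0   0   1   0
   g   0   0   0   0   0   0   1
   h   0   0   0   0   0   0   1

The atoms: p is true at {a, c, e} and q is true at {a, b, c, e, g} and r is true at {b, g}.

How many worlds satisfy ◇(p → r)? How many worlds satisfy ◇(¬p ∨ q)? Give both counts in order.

For ◇(p → r):
a: successors {b}; p → r there: b:T. ✓
b: successors {c}; p → r there: c:F. ✗
c: successors {e}; p → r there: e:F. ✗
e: successors {f}; p → r there: f:T. ✓
f: successors {g}; p → r there: g:T. ✓
g: successors {h}; p → r there: h:T. ✓
h: successors {h}; p → r there: h:T. ✓
— 5 worlds.
For ◇(¬p ∨ q):
a: successors {b}; ¬p ∨ q there: b:T. ✓
b: successors {c}; ¬p ∨ q there: c:T. ✓
c: successors {e}; ¬p ∨ q there: e:T. ✓
e: successors {f}; ¬p ∨ q there: f:T. ✓
f: successors {g}; ¬p ∨ q there: g:T. ✓
g: successors {h}; ¬p ∨ q there: h:T. ✓
h: successors {h}; ¬p ∨ q there: h:T. ✓
— 7 worlds.

5 and 7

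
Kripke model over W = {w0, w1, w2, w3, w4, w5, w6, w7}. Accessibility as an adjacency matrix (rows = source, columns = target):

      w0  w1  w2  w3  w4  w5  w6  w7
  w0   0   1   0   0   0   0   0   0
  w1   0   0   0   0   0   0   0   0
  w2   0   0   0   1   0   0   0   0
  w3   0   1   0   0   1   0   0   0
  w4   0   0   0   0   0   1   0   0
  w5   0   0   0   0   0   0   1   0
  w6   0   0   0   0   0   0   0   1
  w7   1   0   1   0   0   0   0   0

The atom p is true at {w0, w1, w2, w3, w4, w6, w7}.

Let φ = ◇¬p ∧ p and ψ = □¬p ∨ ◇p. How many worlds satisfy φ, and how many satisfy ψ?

For ◇¬p ∧ p:
w0: ◇¬p is F, p is T. ✗
w1: ◇¬p is F, p is T. ✗
w2: ◇¬p is F, p is T. ✗
w3: ◇¬p is F, p is T. ✗
w4: ◇¬p is T, p is T. ✓
w5: ◇¬p is F, p is F. ✗
w6: ◇¬p is F, p is T. ✗
w7: ◇¬p is F, p is T. ✗
— 1 world.
For □¬p ∨ ◇p:
w0: □¬p is F, ◇p is T. ✓
w1: □¬p is T, ◇p is F. ✓
w2: □¬p is F, ◇p is T. ✓
w3: □¬p is F, ◇p is T. ✓
w4: □¬p is T, ◇p is F. ✓
w5: □¬p is F, ◇p is T. ✓
w6: □¬p is F, ◇p is T. ✓
w7: □¬p is F, ◇p is T. ✓
— 8 worlds.

1 and 8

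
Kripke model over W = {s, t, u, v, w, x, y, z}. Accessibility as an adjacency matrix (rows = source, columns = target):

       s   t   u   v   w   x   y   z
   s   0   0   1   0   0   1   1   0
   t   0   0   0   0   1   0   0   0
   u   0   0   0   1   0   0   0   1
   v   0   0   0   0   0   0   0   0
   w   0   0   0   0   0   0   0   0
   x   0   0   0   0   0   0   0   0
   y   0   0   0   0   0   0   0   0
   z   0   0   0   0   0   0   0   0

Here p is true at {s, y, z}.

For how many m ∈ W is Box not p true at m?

6

s: successors {u, x, y}; not p there: u:T, x:T, y:F. ✗
t: successors {w}; not p there: w:T. ✓
u: successors {v, z}; not p there: v:T, z:F. ✗
v: no successors, so Box not p holds vacuously. ✓
w: no successors, so Box not p holds vacuously. ✓
x: no successors, so Box not p holds vacuously. ✓
y: no successors, so Box not p holds vacuously. ✓
z: no successors, so Box not p holds vacuously. ✓
Satisfying worlds: {t, v, w, x, y, z}.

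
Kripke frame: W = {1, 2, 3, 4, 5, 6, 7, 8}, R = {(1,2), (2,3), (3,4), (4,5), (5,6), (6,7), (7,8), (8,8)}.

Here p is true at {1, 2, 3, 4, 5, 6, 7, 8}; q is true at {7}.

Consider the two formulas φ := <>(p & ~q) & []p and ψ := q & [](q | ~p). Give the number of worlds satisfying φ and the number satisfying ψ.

7 and 0

For <>(p & ~q) & []p:
1: <>(p & ~q) is T, []p is T. ✓
2: <>(p & ~q) is T, []p is T. ✓
3: <>(p & ~q) is T, []p is T. ✓
4: <>(p & ~q) is T, []p is T. ✓
5: <>(p & ~q) is T, []p is T. ✓
6: <>(p & ~q) is F, []p is T. ✗
7: <>(p & ~q) is T, []p is T. ✓
8: <>(p & ~q) is T, []p is T. ✓
— 7 worlds.
For q & [](q | ~p):
1: q is F, [](q | ~p) is F. ✗
2: q is F, [](q | ~p) is F. ✗
3: q is F, [](q | ~p) is F. ✗
4: q is F, [](q | ~p) is F. ✗
5: q is F, [](q | ~p) is F. ✗
6: q is F, [](q | ~p) is T. ✗
7: q is T, [](q | ~p) is F. ✗
8: q is F, [](q | ~p) is F. ✗
— 0 worlds.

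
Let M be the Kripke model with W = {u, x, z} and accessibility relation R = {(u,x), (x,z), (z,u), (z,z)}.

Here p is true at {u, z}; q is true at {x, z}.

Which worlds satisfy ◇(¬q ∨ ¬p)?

u: successors {x}; ¬q ∨ ¬p there: x:T. ✓
x: successors {z}; ¬q ∨ ¬p there: z:F. ✗
z: successors {u, z}; ¬q ∨ ¬p there: u:T, z:F. ✓

{u, z}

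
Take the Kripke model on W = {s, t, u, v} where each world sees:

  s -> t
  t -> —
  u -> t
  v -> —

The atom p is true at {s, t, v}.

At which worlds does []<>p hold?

s: successors {t}; <>p there: t:F. ✗
t: no successors, so []<>p holds vacuously. ✓
u: successors {t}; <>p there: t:F. ✗
v: no successors, so []<>p holds vacuously. ✓

{t, v}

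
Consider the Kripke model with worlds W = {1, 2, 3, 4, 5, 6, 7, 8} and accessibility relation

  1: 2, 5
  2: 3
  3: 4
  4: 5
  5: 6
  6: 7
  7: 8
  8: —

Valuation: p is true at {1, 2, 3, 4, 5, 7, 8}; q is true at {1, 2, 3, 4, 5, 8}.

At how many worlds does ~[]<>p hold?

3

1: []<>p is F. ✓
2: []<>p is T. ✗
3: []<>p is T. ✗
4: []<>p is F. ✓
5: []<>p is T. ✗
6: []<>p is T. ✗
7: []<>p is F. ✓
8: []<>p is T. ✗
Satisfying worlds: {1, 4, 7}.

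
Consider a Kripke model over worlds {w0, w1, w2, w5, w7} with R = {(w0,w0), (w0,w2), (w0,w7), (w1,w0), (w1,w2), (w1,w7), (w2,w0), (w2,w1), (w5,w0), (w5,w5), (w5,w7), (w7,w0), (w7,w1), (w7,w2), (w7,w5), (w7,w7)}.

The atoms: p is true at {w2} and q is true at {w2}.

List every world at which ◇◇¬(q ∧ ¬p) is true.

w0: successors {w0, w2, w7}; ◇¬(q ∧ ¬p) there: w0:T, w2:T, w7:T. ✓
w1: successors {w0, w2, w7}; ◇¬(q ∧ ¬p) there: w0:T, w2:T, w7:T. ✓
w2: successors {w0, w1}; ◇¬(q ∧ ¬p) there: w0:T, w1:T. ✓
w5: successors {w0, w5, w7}; ◇¬(q ∧ ¬p) there: w0:T, w5:T, w7:T. ✓
w7: successors {w0, w1, w2, w5, w7}; ◇¬(q ∧ ¬p) there: w0:T, w1:T, w2:T, w5:T, w7:T. ✓

{w0, w1, w2, w5, w7}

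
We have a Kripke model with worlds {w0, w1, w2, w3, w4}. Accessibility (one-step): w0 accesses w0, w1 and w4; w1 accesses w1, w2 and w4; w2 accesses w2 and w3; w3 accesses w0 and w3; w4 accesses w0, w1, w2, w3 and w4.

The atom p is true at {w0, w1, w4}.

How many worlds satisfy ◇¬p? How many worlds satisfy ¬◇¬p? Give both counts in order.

4 and 1

For ◇¬p:
w0: successors {w0, w1, w4}; ¬p there: w0:F, w1:F, w4:F. ✗
w1: successors {w1, w2, w4}; ¬p there: w1:F, w2:T, w4:F. ✓
w2: successors {w2, w3}; ¬p there: w2:T, w3:T. ✓
w3: successors {w0, w3}; ¬p there: w0:F, w3:T. ✓
w4: successors {w0, w1, w2, w3, w4}; ¬p there: w0:F, w1:F, w2:T, w3:T, w4:F. ✓
— 4 worlds.
For ¬◇¬p:
w0: ◇¬p is F. ✓
w1: ◇¬p is T. ✗
w2: ◇¬p is T. ✗
w3: ◇¬p is T. ✗
w4: ◇¬p is T. ✗
— 1 world.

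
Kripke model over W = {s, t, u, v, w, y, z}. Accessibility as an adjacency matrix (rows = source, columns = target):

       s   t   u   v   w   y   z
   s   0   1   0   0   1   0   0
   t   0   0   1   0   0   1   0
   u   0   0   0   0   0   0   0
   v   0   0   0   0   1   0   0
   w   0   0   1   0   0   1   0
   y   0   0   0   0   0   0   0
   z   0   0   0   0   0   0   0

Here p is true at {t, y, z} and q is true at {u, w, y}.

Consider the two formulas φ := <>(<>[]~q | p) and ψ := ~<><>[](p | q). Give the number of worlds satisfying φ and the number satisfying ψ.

4 and 5

For <>(<>[]~q | p):
s: successors {t, w}; <>[]~q | p there: t:T, w:T. ✓
t: successors {u, y}; <>[]~q | p there: u:F, y:T. ✓
u: no successors, so <>(<>[]~q | p) fails. ✗
v: successors {w}; <>[]~q | p there: w:T. ✓
w: successors {u, y}; <>[]~q | p there: u:F, y:T. ✓
y: no successors, so <>(<>[]~q | p) fails. ✗
z: no successors, so <>(<>[]~q | p) fails. ✗
— 4 worlds.
For ~<><>[](p | q):
s: <><>[](p | q) is T. ✗
t: <><>[](p | q) is F. ✓
u: <><>[](p | q) is F. ✓
v: <><>[](p | q) is T. ✗
w: <><>[](p | q) is F. ✓
y: <><>[](p | q) is F. ✓
z: <><>[](p | q) is F. ✓
— 5 worlds.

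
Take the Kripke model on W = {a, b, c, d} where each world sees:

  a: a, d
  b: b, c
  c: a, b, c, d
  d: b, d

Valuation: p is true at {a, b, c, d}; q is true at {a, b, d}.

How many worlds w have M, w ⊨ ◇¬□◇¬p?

4

a: successors {a, d}; ¬□◇¬p there: a:T, d:T. ✓
b: successors {b, c}; ¬□◇¬p there: b:T, c:T. ✓
c: successors {a, b, c, d}; ¬□◇¬p there: a:T, b:T, c:T, d:T. ✓
d: successors {b, d}; ¬□◇¬p there: b:T, d:T. ✓
Satisfying worlds: {a, b, c, d}.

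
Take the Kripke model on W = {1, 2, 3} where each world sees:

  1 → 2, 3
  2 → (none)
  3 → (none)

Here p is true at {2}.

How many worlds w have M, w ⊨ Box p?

1: successors {2, 3}; p there: 2:T, 3:F. ✗
2: no successors, so Box p holds vacuously. ✓
3: no successors, so Box p holds vacuously. ✓
Satisfying worlds: {2, 3}.

2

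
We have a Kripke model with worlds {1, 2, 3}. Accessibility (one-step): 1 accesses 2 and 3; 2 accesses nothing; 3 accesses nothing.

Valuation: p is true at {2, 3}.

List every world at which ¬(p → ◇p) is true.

1: p → ◇p is T. ✗
2: p → ◇p is F. ✓
3: p → ◇p is F. ✓

{2, 3}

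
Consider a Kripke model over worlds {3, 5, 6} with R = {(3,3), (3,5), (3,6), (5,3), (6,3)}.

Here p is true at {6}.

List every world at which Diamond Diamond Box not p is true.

{3, 5, 6}

3: successors {3, 5, 6}; Diamond Box not p there: 3:T, 5:F, 6:F. ✓
5: successors {3}; Diamond Box not p there: 3:T. ✓
6: successors {3}; Diamond Box not p there: 3:T. ✓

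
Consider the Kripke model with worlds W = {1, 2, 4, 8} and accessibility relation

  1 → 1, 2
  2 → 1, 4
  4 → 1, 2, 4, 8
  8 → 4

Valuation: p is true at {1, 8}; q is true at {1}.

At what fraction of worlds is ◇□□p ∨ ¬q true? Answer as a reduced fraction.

1: ◇□□p is F, ¬q is F. ✗
2: ◇□□p is F, ¬q is T. ✓
4: ◇□□p is F, ¬q is T. ✓
8: ◇□□p is F, ¬q is T. ✓
That's 3 of 4 worlds, so 3/4.

3/4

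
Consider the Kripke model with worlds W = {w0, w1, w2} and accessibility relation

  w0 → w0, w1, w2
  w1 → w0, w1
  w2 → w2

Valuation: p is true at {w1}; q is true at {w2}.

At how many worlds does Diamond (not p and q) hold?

w0: successors {w0, w1, w2}; not p and q there: w0:F, w1:F, w2:T. ✓
w1: successors {w0, w1}; not p and q there: w0:F, w1:F. ✗
w2: successors {w2}; not p and q there: w2:T. ✓
Satisfying worlds: {w0, w2}.

2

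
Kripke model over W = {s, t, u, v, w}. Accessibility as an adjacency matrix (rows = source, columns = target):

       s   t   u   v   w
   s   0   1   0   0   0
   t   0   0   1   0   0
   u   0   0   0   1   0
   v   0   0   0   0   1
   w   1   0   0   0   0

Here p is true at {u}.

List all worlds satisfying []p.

{t}

s: successors {t}; p there: t:F. ✗
t: successors {u}; p there: u:T. ✓
u: successors {v}; p there: v:F. ✗
v: successors {w}; p there: w:F. ✗
w: successors {s}; p there: s:F. ✗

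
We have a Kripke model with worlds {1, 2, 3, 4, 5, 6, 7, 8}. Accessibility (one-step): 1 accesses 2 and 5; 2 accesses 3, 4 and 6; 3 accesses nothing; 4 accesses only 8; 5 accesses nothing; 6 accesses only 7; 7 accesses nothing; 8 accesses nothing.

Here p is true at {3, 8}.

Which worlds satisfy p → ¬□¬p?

{1, 2, 4, 5, 6, 7}

1: p is F, ¬□¬p is F. ✓
2: p is F, ¬□¬p is T. ✓
3: p is T, ¬□¬p is F. ✗
4: p is F, ¬□¬p is T. ✓
5: p is F, ¬□¬p is F. ✓
6: p is F, ¬□¬p is F. ✓
7: p is F, ¬□¬p is F. ✓
8: p is T, ¬□¬p is F. ✗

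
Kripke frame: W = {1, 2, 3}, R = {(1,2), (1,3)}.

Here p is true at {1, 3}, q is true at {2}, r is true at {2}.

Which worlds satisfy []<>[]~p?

{2, 3}

1: successors {2, 3}; <>[]~p there: 2:F, 3:F. ✗
2: no successors, so []<>[]~p holds vacuously. ✓
3: no successors, so []<>[]~p holds vacuously. ✓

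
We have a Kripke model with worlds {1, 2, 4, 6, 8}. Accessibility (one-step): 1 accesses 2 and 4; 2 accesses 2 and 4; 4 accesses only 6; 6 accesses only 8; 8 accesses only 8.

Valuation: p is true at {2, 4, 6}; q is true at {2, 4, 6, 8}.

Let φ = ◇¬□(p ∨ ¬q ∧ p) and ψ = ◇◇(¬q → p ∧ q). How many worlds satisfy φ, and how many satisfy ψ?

For ◇¬□(p ∨ ¬q ∧ p):
1: successors {2, 4}; ¬□(p ∨ ¬q ∧ p) there: 2:F, 4:F. ✗
2: successors {2, 4}; ¬□(p ∨ ¬q ∧ p) there: 2:F, 4:F. ✗
4: successors {6}; ¬□(p ∨ ¬q ∧ p) there: 6:T. ✓
6: successors {8}; ¬□(p ∨ ¬q ∧ p) there: 8:T. ✓
8: successors {8}; ¬□(p ∨ ¬q ∧ p) there: 8:T. ✓
— 3 worlds.
For ◇◇(¬q → p ∧ q):
1: successors {2, 4}; ◇(¬q → p ∧ q) there: 2:T, 4:T. ✓
2: successors {2, 4}; ◇(¬q → p ∧ q) there: 2:T, 4:T. ✓
4: successors {6}; ◇(¬q → p ∧ q) there: 6:T. ✓
6: successors {8}; ◇(¬q → p ∧ q) there: 8:T. ✓
8: successors {8}; ◇(¬q → p ∧ q) there: 8:T. ✓
— 5 worlds.

3 and 5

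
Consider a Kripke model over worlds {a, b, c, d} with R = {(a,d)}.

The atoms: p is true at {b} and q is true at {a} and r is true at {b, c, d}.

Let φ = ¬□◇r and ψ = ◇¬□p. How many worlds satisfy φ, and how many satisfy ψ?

For ¬□◇r:
a: □◇r is F. ✓
b: □◇r is T. ✗
c: □◇r is T. ✗
d: □◇r is T. ✗
— 1 world.
For ◇¬□p:
a: successors {d}; ¬□p there: d:F. ✗
b: no successors, so ◇¬□p fails. ✗
c: no successors, so ◇¬□p fails. ✗
d: no successors, so ◇¬□p fails. ✗
— 0 worlds.

1 and 0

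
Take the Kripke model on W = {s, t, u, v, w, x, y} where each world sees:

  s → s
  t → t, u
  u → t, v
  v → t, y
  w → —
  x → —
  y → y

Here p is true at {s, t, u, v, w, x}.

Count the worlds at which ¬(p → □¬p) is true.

s: p → □¬p is F. ✓
t: p → □¬p is F. ✓
u: p → □¬p is F. ✓
v: p → □¬p is F. ✓
w: p → □¬p is T. ✗
x: p → □¬p is T. ✗
y: p → □¬p is T. ✗
Satisfying worlds: {s, t, u, v}.

4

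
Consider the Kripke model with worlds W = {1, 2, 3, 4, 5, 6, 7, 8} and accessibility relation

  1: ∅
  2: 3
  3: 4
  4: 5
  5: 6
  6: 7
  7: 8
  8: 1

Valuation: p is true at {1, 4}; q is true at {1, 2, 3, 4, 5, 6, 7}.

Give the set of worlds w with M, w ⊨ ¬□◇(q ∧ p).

{3, 4, 5, 6, 8}

1: □◇(q ∧ p) is T. ✗
2: □◇(q ∧ p) is T. ✗
3: □◇(q ∧ p) is F. ✓
4: □◇(q ∧ p) is F. ✓
5: □◇(q ∧ p) is F. ✓
6: □◇(q ∧ p) is F. ✓
7: □◇(q ∧ p) is T. ✗
8: □◇(q ∧ p) is F. ✓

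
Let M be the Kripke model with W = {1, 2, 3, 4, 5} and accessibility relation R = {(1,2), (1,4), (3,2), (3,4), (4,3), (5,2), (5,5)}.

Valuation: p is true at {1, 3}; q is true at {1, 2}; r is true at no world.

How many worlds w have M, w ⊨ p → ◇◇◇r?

3

1: p is T, ◇◇◇r is F. ✗
2: p is F, ◇◇◇r is F. ✓
3: p is T, ◇◇◇r is F. ✗
4: p is F, ◇◇◇r is F. ✓
5: p is F, ◇◇◇r is F. ✓
Satisfying worlds: {2, 4, 5}.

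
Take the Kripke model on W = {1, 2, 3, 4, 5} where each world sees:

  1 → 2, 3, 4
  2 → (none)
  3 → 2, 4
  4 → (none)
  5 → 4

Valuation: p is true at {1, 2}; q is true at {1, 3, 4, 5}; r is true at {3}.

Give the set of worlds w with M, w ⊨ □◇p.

1: successors {2, 3, 4}; ◇p there: 2:F, 3:T, 4:F. ✗
2: no successors, so □◇p holds vacuously. ✓
3: successors {2, 4}; ◇p there: 2:F, 4:F. ✗
4: no successors, so □◇p holds vacuously. ✓
5: successors {4}; ◇p there: 4:F. ✗

{2, 4}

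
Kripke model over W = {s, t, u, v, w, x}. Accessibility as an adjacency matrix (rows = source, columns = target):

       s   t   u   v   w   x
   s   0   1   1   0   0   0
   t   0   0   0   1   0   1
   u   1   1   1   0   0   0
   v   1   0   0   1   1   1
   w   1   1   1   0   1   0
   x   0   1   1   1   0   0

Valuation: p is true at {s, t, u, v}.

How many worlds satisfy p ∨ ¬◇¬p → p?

5

s: p ∨ ¬◇¬p is T, p is T. ✓
t: p ∨ ¬◇¬p is T, p is T. ✓
u: p ∨ ¬◇¬p is T, p is T. ✓
v: p ∨ ¬◇¬p is T, p is T. ✓
w: p ∨ ¬◇¬p is F, p is F. ✓
x: p ∨ ¬◇¬p is T, p is F. ✗
Satisfying worlds: {s, t, u, v, w}.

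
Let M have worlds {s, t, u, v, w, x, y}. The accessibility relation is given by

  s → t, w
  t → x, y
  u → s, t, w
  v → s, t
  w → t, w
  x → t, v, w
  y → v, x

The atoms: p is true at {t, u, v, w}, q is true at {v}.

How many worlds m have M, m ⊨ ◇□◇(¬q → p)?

6

s: successors {t, w}; □◇(¬q → p) there: t:T, w:F. ✓
t: successors {x, y}; □◇(¬q → p) there: x:F, y:T. ✓
u: successors {s, t, w}; □◇(¬q → p) there: s:F, t:T, w:F. ✓
v: successors {s, t}; □◇(¬q → p) there: s:F, t:T. ✓
w: successors {t, w}; □◇(¬q → p) there: t:T, w:F. ✓
x: successors {t, v, w}; □◇(¬q → p) there: t:T, v:F, w:F. ✓
y: successors {v, x}; □◇(¬q → p) there: v:F, x:F. ✗
Satisfying worlds: {s, t, u, v, w, x}.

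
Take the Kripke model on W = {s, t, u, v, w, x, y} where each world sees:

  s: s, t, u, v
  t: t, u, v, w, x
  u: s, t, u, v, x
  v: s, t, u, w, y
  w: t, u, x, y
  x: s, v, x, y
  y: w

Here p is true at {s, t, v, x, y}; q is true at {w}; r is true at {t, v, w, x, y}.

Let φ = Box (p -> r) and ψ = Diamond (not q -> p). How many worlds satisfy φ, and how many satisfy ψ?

3 and 7

For Box (p -> r):
s: successors {s, t, u, v}; p -> r there: s:F, t:T, u:T, v:T. ✗
t: successors {t, u, v, w, x}; p -> r there: t:T, u:T, v:T, w:T, x:T. ✓
u: successors {s, t, u, v, x}; p -> r there: s:F, t:T, u:T, v:T, x:T. ✗
v: successors {s, t, u, w, y}; p -> r there: s:F, t:T, u:T, w:T, y:T. ✗
w: successors {t, u, x, y}; p -> r there: t:T, u:T, x:T, y:T. ✓
x: successors {s, v, x, y}; p -> r there: s:F, v:T, x:T, y:T. ✗
y: successors {w}; p -> r there: w:T. ✓
— 3 worlds.
For Diamond (not q -> p):
s: successors {s, t, u, v}; not q -> p there: s:T, t:T, u:F, v:T. ✓
t: successors {t, u, v, w, x}; not q -> p there: t:T, u:F, v:T, w:T, x:T. ✓
u: successors {s, t, u, v, x}; not q -> p there: s:T, t:T, u:F, v:T, x:T. ✓
v: successors {s, t, u, w, y}; not q -> p there: s:T, t:T, u:F, w:T, y:T. ✓
w: successors {t, u, x, y}; not q -> p there: t:T, u:F, x:T, y:T. ✓
x: successors {s, v, x, y}; not q -> p there: s:T, v:T, x:T, y:T. ✓
y: successors {w}; not q -> p there: w:T. ✓
— 7 worlds.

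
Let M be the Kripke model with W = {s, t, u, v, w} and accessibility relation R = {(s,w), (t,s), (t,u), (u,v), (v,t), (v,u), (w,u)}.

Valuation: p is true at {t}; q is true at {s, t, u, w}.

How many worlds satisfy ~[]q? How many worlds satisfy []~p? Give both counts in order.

1 and 4

For ~[]q:
s: []q is T. ✗
t: []q is T. ✗
u: []q is F. ✓
v: []q is T. ✗
w: []q is T. ✗
— 1 world.
For []~p:
s: successors {w}; ~p there: w:T. ✓
t: successors {s, u}; ~p there: s:T, u:T. ✓
u: successors {v}; ~p there: v:T. ✓
v: successors {t, u}; ~p there: t:F, u:T. ✗
w: successors {u}; ~p there: u:T. ✓
— 4 worlds.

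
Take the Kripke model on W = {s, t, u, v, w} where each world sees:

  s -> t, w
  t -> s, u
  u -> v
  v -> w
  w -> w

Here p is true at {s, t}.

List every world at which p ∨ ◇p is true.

{s, t}

s: p is T, ◇p is T. ✓
t: p is T, ◇p is T. ✓
u: p is F, ◇p is F. ✗
v: p is F, ◇p is F. ✗
w: p is F, ◇p is F. ✗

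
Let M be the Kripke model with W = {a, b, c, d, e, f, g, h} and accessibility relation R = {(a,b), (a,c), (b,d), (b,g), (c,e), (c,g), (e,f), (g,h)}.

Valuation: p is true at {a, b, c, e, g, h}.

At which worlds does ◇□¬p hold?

{b, c, e, g}

a: successors {b, c}; □¬p there: b:F, c:F. ✗
b: successors {d, g}; □¬p there: d:T, g:F. ✓
c: successors {e, g}; □¬p there: e:T, g:F. ✓
d: no successors, so ◇□¬p fails. ✗
e: successors {f}; □¬p there: f:T. ✓
f: no successors, so ◇□¬p fails. ✗
g: successors {h}; □¬p there: h:T. ✓
h: no successors, so ◇□¬p fails. ✗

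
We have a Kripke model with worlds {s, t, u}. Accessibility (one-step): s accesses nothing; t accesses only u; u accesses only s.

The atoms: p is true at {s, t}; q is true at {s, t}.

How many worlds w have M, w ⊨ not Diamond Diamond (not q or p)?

s: Diamond Diamond (not q or p) is F. ✓
t: Diamond Diamond (not q or p) is T. ✗
u: Diamond Diamond (not q or p) is F. ✓
Satisfying worlds: {s, u}.

2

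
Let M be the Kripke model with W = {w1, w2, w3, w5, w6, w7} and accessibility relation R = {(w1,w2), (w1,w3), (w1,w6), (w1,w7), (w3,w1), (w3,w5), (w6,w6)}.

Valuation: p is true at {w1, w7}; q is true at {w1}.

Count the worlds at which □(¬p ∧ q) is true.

w1: successors {w2, w3, w6, w7}; ¬p ∧ q there: w2:F, w3:F, w6:F, w7:F. ✗
w2: no successors, so □(¬p ∧ q) holds vacuously. ✓
w3: successors {w1, w5}; ¬p ∧ q there: w1:F, w5:F. ✗
w5: no successors, so □(¬p ∧ q) holds vacuously. ✓
w6: successors {w6}; ¬p ∧ q there: w6:F. ✗
w7: no successors, so □(¬p ∧ q) holds vacuously. ✓
Satisfying worlds: {w2, w5, w7}.

3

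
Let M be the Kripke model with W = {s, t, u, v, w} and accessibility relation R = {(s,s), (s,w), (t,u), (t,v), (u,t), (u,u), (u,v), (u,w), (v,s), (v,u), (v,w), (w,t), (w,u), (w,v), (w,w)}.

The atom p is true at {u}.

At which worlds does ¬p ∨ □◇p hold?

s: ¬p is T, □◇p is F. ✓
t: ¬p is T, □◇p is T. ✓
u: ¬p is F, □◇p is T. ✓
v: ¬p is T, □◇p is F. ✓
w: ¬p is T, □◇p is T. ✓

{s, t, u, v, w}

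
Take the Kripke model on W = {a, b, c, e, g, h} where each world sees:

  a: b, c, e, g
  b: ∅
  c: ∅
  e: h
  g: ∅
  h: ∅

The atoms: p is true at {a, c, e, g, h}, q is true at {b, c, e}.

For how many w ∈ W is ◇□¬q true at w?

2

a: successors {b, c, e, g}; □¬q there: b:T, c:T, e:T, g:T. ✓
b: no successors, so ◇□¬q fails. ✗
c: no successors, so ◇□¬q fails. ✗
e: successors {h}; □¬q there: h:T. ✓
g: no successors, so ◇□¬q fails. ✗
h: no successors, so ◇□¬q fails. ✗
Satisfying worlds: {a, e}.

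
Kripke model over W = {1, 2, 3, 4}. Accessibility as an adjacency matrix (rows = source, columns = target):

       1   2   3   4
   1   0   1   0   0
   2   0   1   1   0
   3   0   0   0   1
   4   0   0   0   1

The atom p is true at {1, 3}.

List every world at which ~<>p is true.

1: <>p is F. ✓
2: <>p is T. ✗
3: <>p is F. ✓
4: <>p is F. ✓

{1, 3, 4}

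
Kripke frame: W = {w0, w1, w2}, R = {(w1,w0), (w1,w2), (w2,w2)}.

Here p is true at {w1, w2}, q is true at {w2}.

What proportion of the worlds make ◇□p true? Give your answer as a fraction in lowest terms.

2/3

w0: no successors, so ◇□p fails. ✗
w1: successors {w0, w2}; □p there: w0:T, w2:T. ✓
w2: successors {w2}; □p there: w2:T. ✓
That's 2 of 3 worlds, so 2/3.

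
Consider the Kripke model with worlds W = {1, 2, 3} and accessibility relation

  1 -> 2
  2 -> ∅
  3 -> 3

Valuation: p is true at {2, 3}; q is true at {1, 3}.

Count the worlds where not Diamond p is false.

1: Diamond p is T. ✗
2: Diamond p is F. ✓
3: Diamond p is T. ✗
Satisfying worlds: {2}.
So not Diamond p fails at the other 2 worlds.

2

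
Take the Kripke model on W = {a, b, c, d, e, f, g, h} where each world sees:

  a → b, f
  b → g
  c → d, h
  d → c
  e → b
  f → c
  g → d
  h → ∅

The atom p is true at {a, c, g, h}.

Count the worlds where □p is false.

a: successors {b, f}; p there: b:F, f:F. ✗
b: successors {g}; p there: g:T. ✓
c: successors {d, h}; p there: d:F, h:T. ✗
d: successors {c}; p there: c:T. ✓
e: successors {b}; p there: b:F. ✗
f: successors {c}; p there: c:T. ✓
g: successors {d}; p there: d:F. ✗
h: no successors, so □p holds vacuously. ✓
Satisfying worlds: {b, d, f, h}.
So □p fails at the other 4 worlds.

4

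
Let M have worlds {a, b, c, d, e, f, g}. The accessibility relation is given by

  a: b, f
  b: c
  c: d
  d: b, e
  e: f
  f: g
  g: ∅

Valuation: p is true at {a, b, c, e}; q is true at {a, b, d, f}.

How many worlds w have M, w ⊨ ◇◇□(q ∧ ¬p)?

a: successors {b, f}; ◇□(q ∧ ¬p) there: b:T, f:T. ✓
b: successors {c}; ◇□(q ∧ ¬p) there: c:F. ✗
c: successors {d}; ◇□(q ∧ ¬p) there: d:T. ✓
d: successors {b, e}; ◇□(q ∧ ¬p) there: b:T, e:F. ✓
e: successors {f}; ◇□(q ∧ ¬p) there: f:T. ✓
f: successors {g}; ◇□(q ∧ ¬p) there: g:F. ✗
g: no successors, so ◇◇□(q ∧ ¬p) fails. ✗
Satisfying worlds: {a, c, d, e}.

4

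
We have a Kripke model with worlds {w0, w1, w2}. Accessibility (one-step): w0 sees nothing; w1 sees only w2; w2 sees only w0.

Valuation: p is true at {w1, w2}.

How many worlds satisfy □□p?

2

w0: no successors, so □□p holds vacuously. ✓
w1: successors {w2}; □p there: w2:F. ✗
w2: successors {w0}; □p there: w0:T. ✓
Satisfying worlds: {w0, w2}.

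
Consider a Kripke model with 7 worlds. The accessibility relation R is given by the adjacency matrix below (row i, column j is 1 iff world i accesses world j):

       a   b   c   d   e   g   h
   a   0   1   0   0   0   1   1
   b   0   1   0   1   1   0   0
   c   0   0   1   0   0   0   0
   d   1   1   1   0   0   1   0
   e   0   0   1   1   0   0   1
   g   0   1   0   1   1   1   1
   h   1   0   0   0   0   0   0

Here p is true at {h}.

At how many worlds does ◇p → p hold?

4

a: ◇p is T, p is F. ✗
b: ◇p is F, p is F. ✓
c: ◇p is F, p is F. ✓
d: ◇p is F, p is F. ✓
e: ◇p is T, p is F. ✗
g: ◇p is T, p is F. ✗
h: ◇p is F, p is T. ✓
Satisfying worlds: {b, c, d, h}.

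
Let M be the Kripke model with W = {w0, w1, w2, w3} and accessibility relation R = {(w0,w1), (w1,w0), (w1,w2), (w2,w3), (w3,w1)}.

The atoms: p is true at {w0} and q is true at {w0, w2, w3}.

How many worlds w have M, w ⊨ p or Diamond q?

3

w0: p is T, Diamond q is F. ✓
w1: p is F, Diamond q is T. ✓
w2: p is F, Diamond q is T. ✓
w3: p is F, Diamond q is F. ✗
Satisfying worlds: {w0, w1, w2}.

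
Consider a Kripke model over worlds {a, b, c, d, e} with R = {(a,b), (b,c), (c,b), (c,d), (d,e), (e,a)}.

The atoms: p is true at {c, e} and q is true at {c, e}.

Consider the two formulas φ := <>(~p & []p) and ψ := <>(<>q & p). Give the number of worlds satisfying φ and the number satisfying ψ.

For <>(~p & []p):
a: successors {b}; ~p & []p there: b:T. ✓
b: successors {c}; ~p & []p there: c:F. ✗
c: successors {b, d}; ~p & []p there: b:T, d:T. ✓
d: successors {e}; ~p & []p there: e:F. ✗
e: successors {a}; ~p & []p there: a:F. ✗
— 2 worlds.
For <>(<>q & p):
a: successors {b}; <>q & p there: b:F. ✗
b: successors {c}; <>q & p there: c:F. ✗
c: successors {b, d}; <>q & p there: b:F, d:F. ✗
d: successors {e}; <>q & p there: e:F. ✗
e: successors {a}; <>q & p there: a:F. ✗
— 0 worlds.

2 and 0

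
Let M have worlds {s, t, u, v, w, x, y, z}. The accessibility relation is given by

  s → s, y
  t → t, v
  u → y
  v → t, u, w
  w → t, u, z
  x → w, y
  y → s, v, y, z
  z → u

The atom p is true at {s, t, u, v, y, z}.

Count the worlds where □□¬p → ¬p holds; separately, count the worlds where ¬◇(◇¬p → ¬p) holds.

For □□¬p → ¬p:
s: □□¬p is F, ¬p is F. ✓
t: □□¬p is F, ¬p is F. ✓
u: □□¬p is F, ¬p is F. ✓
v: □□¬p is F, ¬p is F. ✓
w: □□¬p is F, ¬p is T. ✓
x: □□¬p is F, ¬p is T. ✓
y: □□¬p is F, ¬p is F. ✓
z: □□¬p is F, ¬p is F. ✓
— 8 worlds.
For ¬◇(◇¬p → ¬p):
s: ◇(◇¬p → ¬p) is T. ✗
t: ◇(◇¬p → ¬p) is T. ✗
u: ◇(◇¬p → ¬p) is T. ✗
v: ◇(◇¬p → ¬p) is T. ✗
w: ◇(◇¬p → ¬p) is T. ✗
x: ◇(◇¬p → ¬p) is T. ✗
y: ◇(◇¬p → ¬p) is T. ✗
z: ◇(◇¬p → ¬p) is T. ✗
— 0 worlds.

8 and 0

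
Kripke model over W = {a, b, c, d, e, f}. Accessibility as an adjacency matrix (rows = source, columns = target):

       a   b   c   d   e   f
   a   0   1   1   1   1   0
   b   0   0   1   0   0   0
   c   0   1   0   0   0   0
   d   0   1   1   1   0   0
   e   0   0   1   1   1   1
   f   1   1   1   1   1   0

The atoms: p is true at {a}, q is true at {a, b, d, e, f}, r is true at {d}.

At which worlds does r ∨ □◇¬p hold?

a: r is F, □◇¬p is T. ✓
b: r is F, □◇¬p is T. ✓
c: r is F, □◇¬p is T. ✓
d: r is T, □◇¬p is T. ✓
e: r is F, □◇¬p is T. ✓
f: r is F, □◇¬p is T. ✓

{a, b, c, d, e, f}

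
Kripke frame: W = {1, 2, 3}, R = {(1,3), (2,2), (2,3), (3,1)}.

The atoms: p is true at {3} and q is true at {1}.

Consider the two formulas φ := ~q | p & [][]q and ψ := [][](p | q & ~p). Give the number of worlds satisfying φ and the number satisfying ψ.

For ~q | p & [][]q:
1: ~q is F, p & [][]q is F. ✗
2: ~q is T, p & [][]q is F. ✓
3: ~q is T, p & [][]q is F. ✓
— 2 worlds.
For [][](p | q & ~p):
1: successors {3}; [](p | q & ~p) there: 3:T. ✓
2: successors {2, 3}; [](p | q & ~p) there: 2:F, 3:T. ✗
3: successors {1}; [](p | q & ~p) there: 1:T. ✓
— 2 worlds.

2 and 2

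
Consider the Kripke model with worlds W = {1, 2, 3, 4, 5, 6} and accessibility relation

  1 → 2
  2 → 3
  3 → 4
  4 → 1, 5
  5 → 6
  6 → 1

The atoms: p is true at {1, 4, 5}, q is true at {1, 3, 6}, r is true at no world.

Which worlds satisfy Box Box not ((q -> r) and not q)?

{1, 5}

1: successors {2}; Box not ((q -> r) and not q) there: 2:T. ✓
2: successors {3}; Box not ((q -> r) and not q) there: 3:F. ✗
3: successors {4}; Box not ((q -> r) and not q) there: 4:F. ✗
4: successors {1, 5}; Box not ((q -> r) and not q) there: 1:F, 5:T. ✗
5: successors {6}; Box not ((q -> r) and not q) there: 6:T. ✓
6: successors {1}; Box not ((q -> r) and not q) there: 1:F. ✗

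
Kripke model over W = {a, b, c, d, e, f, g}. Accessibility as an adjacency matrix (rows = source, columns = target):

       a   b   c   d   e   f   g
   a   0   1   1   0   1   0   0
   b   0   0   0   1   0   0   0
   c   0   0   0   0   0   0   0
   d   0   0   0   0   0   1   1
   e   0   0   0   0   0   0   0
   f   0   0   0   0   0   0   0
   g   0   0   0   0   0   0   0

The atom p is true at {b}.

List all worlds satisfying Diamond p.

{a}

a: successors {b, c, e}; p there: b:T, c:F, e:F. ✓
b: successors {d}; p there: d:F. ✗
c: no successors, so Diamond p fails. ✗
d: successors {f, g}; p there: f:F, g:F. ✗
e: no successors, so Diamond p fails. ✗
f: no successors, so Diamond p fails. ✗
g: no successors, so Diamond p fails. ✗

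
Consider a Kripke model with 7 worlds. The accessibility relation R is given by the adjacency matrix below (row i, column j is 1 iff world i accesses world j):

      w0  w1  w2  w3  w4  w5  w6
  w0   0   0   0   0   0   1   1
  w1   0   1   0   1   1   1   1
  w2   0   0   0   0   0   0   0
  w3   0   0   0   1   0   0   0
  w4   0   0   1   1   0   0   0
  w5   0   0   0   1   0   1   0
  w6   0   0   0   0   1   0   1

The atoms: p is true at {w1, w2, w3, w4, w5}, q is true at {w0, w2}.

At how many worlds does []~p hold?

w0: successors {w5, w6}; ~p there: w5:F, w6:T. ✗
w1: successors {w1, w3, w4, w5, w6}; ~p there: w1:F, w3:F, w4:F, w5:F, w6:T. ✗
w2: no successors, so []~p holds vacuously. ✓
w3: successors {w3}; ~p there: w3:F. ✗
w4: successors {w2, w3}; ~p there: w2:F, w3:F. ✗
w5: successors {w3, w5}; ~p there: w3:F, w5:F. ✗
w6: successors {w4, w6}; ~p there: w4:F, w6:T. ✗
Satisfying worlds: {w2}.

1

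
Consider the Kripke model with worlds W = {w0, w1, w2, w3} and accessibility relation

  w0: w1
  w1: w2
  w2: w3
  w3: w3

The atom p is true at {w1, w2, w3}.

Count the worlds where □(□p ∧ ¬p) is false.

4

w0: successors {w1}; □p ∧ ¬p there: w1:F. ✗
w1: successors {w2}; □p ∧ ¬p there: w2:F. ✗
w2: successors {w3}; □p ∧ ¬p there: w3:F. ✗
w3: successors {w3}; □p ∧ ¬p there: w3:F. ✗
Satisfying worlds: ∅.
So □(□p ∧ ¬p) fails at the other 4 worlds.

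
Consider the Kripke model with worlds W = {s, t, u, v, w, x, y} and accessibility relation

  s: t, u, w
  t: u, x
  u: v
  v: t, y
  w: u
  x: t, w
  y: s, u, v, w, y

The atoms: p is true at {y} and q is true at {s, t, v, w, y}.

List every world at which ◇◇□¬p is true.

{s, t, u, v, x, y}

s: successors {t, u, w}; ◇□¬p there: t:T, u:F, w:T. ✓
t: successors {u, x}; ◇□¬p there: u:F, x:T. ✓
u: successors {v}; ◇□¬p there: v:T. ✓
v: successors {t, y}; ◇□¬p there: t:T, y:T. ✓
w: successors {u}; ◇□¬p there: u:F. ✗
x: successors {t, w}; ◇□¬p there: t:T, w:T. ✓
y: successors {s, u, v, w, y}; ◇□¬p there: s:T, u:F, v:T, w:T, y:T. ✓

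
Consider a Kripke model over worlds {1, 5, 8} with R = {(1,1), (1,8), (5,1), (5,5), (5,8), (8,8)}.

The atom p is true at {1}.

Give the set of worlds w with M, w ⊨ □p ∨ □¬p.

1: □p is F, □¬p is F. ✗
5: □p is F, □¬p is F. ✗
8: □p is F, □¬p is T. ✓

{8}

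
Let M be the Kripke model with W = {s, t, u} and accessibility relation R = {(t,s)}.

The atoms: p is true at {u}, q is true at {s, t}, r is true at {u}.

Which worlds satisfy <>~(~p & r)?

{t}

s: no successors, so <>~(~p & r) fails. ✗
t: successors {s}; ~(~p & r) there: s:T. ✓
u: no successors, so <>~(~p & r) fails. ✗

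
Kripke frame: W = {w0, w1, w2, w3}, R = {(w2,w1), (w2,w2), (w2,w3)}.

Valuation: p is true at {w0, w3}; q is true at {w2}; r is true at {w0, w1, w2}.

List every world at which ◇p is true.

{w2}

w0: no successors, so ◇p fails. ✗
w1: no successors, so ◇p fails. ✗
w2: successors {w1, w2, w3}; p there: w1:F, w2:F, w3:T. ✓
w3: no successors, so ◇p fails. ✗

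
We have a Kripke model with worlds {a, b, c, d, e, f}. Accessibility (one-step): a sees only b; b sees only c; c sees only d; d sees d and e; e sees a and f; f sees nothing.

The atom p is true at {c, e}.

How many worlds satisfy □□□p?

a: successors {b}; □□p there: b:F. ✗
b: successors {c}; □□p there: c:F. ✗
c: successors {d}; □□p there: d:F. ✗
d: successors {d, e}; □□p there: d:F, e:F. ✗
e: successors {a, f}; □□p there: a:T, f:T. ✓
f: no successors, so □□□p holds vacuously. ✓
Satisfying worlds: {e, f}.

2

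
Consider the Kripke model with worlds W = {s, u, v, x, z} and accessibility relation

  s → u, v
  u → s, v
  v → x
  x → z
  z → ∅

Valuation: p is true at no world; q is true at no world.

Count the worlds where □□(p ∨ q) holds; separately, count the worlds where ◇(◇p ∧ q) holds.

2 and 0

For □□(p ∨ q):
s: successors {u, v}; □(p ∨ q) there: u:F, v:F. ✗
u: successors {s, v}; □(p ∨ q) there: s:F, v:F. ✗
v: successors {x}; □(p ∨ q) there: x:F. ✗
x: successors {z}; □(p ∨ q) there: z:T. ✓
z: no successors, so □□(p ∨ q) holds vacuously. ✓
— 2 worlds.
For ◇(◇p ∧ q):
s: successors {u, v}; ◇p ∧ q there: u:F, v:F. ✗
u: successors {s, v}; ◇p ∧ q there: s:F, v:F. ✗
v: successors {x}; ◇p ∧ q there: x:F. ✗
x: successors {z}; ◇p ∧ q there: z:F. ✗
z: no successors, so ◇(◇p ∧ q) fails. ✗
— 0 worlds.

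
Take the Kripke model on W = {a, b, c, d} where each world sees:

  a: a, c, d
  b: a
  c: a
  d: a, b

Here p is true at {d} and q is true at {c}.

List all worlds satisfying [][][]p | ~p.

a: [][][]p is F, ~p is T. ✓
b: [][][]p is F, ~p is T. ✓
c: [][][]p is F, ~p is T. ✓
d: [][][]p is F, ~p is F. ✗

{a, b, c}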